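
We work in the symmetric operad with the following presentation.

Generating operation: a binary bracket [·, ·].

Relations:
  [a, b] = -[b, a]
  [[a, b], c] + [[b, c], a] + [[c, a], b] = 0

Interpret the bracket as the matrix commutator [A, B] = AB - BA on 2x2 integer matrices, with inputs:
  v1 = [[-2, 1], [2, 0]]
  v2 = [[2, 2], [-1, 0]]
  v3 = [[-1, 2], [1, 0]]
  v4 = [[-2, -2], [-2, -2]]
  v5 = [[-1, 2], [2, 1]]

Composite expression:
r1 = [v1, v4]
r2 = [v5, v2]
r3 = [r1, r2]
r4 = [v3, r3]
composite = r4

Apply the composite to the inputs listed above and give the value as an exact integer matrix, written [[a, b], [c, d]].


[v1, v4] = [[2, 4], [-4, -2]]
[v5, v2] = [[-6, -8], [2, 6]]
[[v1, v4], [v5, v2]] = [[-24, 16], [40, 24]]
[v3, [[v1, v4], [v5, v2]]] = [[64, 80], [-8, -64]]

[[64, 80], [-8, -64]]


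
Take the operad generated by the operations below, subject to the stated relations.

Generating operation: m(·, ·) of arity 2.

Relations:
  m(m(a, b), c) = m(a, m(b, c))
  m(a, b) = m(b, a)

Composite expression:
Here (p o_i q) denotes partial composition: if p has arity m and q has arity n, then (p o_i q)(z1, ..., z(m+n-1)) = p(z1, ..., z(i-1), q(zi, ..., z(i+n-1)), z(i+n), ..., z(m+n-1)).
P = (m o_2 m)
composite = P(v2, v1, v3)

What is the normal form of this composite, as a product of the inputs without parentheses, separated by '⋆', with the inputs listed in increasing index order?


v1 ⋆ v2 ⋆ v3

Both nesting and order wash out for m; what remains is which v's occur.
m(v1, v3) linearizes to v1 ⋆ v3
m(v2, m(v1, v3)) linearizes to v2 ⋆ v1 ⋆ v3
the factors in increasing index order: v1 ⋆ v2 ⋆ v3


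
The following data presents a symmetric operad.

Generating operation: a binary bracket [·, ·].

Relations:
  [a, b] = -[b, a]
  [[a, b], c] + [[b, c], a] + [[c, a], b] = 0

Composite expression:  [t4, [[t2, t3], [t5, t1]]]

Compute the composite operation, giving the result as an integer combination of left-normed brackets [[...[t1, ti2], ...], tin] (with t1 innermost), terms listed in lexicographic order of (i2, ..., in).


A multilinear Lie element is pinned by t1-initial words (t1 innermost).
Composite bracket: [t4, [[t2, t3], [t5, t1]]]
The bracket unfolds into 16 signed words via [a, b] = ab - ba (2^4 = 16).
Keep just the words that open with t1:
  sign of t1t5t2t3t4 is -1, so it contributes -[[[[t1, t5], t2], t3], t4]
  sign of t1t5t3t2t4 is +1, so it contributes +[[[[t1, t5], t3], t2], t4]

-[[[[t1, t5], t2], t3], t4] + [[[[t1, t5], t3], t2], t4]


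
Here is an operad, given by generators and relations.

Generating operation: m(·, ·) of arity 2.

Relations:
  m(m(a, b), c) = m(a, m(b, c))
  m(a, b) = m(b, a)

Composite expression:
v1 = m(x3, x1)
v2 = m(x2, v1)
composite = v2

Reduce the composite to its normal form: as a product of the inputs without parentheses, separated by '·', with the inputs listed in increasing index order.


x1 · x2 · x3

Reordering under m is free, so list the x-inputs canonically.
m(x3, x1) collapses to x3 · x1
m(x2, m(x3, x1)) collapses to x2 · x3 · x1
commutativity sorts the factors: x1 · x2 · x3


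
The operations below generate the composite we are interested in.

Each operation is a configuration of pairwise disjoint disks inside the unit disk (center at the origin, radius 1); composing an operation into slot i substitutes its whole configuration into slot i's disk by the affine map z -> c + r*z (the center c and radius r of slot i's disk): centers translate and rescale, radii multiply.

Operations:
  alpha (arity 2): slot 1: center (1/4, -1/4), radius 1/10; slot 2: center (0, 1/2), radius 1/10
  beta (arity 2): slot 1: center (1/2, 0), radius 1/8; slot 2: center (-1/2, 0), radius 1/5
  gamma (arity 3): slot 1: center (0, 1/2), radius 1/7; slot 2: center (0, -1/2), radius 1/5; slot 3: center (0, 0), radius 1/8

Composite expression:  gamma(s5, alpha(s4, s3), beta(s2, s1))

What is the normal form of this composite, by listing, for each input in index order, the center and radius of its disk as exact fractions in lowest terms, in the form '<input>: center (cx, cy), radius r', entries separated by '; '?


s1: center (-1/16, 0), radius 1/40; s2: center (1/16, 0), radius 1/64; s3: center (0, -2/5), radius 1/50; s4: center (1/20, -11/20), radius 1/50; s5: center (0, 1/2), radius 1/7

Nesting under gamma composes maps z -> c + r*z down each s-path.
tracing s5 down its 1-map path: center (0, 1/2), radius 1/7
tracing s4 down its 2-map path: center (1/20, -11/20), radius 1/50
tracing s3 down its 2-map path: center (0, -2/5), radius 1/50
tracing s2 down its 2-map path: center (1/16, 0), radius 1/64
tracing s1 down its 2-map path: center (-1/16, 0), radius 1/40


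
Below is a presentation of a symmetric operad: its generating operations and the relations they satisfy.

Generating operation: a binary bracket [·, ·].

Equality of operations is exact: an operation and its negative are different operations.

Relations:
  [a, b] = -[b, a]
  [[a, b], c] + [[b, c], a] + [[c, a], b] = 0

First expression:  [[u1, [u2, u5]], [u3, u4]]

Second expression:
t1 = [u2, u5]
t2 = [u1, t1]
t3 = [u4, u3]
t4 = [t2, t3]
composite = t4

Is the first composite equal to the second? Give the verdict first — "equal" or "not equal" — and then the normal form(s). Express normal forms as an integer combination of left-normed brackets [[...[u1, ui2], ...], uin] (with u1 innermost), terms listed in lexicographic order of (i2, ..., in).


not equal: they reduce to [[[[u1, u2], u5], u3], u4] - [[[[u1, u2], u5], u4], u3] - [[[[u1, u5], u2], u3], u4] + [[[[u1, u5], u2], u4], u3] and -[[[[u1, u2], u5], u3], u4] + [[[[u1, u2], u5], u4], u3] + [[[[u1, u5], u2], u3], u4] - [[[[u1, u5], u2], u4], u3]

The first expression, normalized: [[[[u1, u2], u5], u3], u4] - [[[[u1, u2], u5], u4], u3] - [[[[u1, u5], u2], u3], u4] + [[[[u1, u5], u2], u4], u3]
The second expression, normalized: -[[[[u1, u2], u5], u3], u4] + [[[[u1, u2], u5], u4], u3] + [[[[u1, u5], u2], u3], u4] - [[[[u1, u5], u2], u4], u3]
No match — not equal.


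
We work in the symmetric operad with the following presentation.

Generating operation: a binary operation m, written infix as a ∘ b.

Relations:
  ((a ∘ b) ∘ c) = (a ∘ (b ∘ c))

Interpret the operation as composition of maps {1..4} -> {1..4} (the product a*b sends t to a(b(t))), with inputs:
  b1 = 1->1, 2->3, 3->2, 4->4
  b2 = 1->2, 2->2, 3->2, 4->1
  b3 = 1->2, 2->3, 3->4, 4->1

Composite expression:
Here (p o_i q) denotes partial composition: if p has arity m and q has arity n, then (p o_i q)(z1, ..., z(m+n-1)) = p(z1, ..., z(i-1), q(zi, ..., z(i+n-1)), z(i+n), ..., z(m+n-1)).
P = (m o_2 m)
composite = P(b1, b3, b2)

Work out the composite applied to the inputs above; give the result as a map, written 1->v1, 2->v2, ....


1->2, 2->2, 3->2, 4->3

(b3 ∘ b2) = 1->3, 2->3, 3->3, 4->2
(b1 ∘ (b3 ∘ b2)) = 1->2, 2->2, 3->2, 4->3


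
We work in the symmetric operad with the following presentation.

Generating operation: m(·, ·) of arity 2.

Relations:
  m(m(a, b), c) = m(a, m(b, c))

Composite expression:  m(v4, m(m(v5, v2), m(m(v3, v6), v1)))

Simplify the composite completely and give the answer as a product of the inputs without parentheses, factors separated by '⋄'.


v4 ⋄ v5 ⋄ v2 ⋄ v3 ⋄ v6 ⋄ v1

The m-tree's shape is irrelevant; the v-reading-order decides.
m(v5, v2) collapses to v5 ⋄ v2
m(v3, v6) collapses to v3 ⋄ v6
m(m(v3, v6), v1) collapses to v3 ⋄ v6 ⋄ v1
m(m(v5, v2), m(m(v3, v6), v1)) collapses to v5 ⋄ v2 ⋄ v3 ⋄ v6 ⋄ v1
m(v4, m(m(v5, v2), m(m(v3, v6), v1))) collapses to v4 ⋄ v5 ⋄ v2 ⋄ v3 ⋄ v6 ⋄ v1


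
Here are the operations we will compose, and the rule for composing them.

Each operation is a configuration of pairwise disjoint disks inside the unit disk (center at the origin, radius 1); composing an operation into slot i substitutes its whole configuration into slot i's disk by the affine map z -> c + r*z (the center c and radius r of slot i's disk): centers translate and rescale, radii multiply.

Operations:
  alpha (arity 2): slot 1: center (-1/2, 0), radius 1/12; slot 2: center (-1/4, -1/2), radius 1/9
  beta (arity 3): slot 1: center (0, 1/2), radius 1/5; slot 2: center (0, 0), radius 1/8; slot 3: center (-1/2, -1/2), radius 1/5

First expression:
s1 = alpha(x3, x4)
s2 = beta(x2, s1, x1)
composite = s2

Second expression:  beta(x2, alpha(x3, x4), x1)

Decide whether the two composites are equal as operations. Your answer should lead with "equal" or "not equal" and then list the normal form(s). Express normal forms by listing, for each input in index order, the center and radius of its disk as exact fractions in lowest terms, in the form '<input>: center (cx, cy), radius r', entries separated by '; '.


equal — both sides give x1: center (-1/2, -1/2), radius 1/5; x2: center (0, 1/2), radius 1/5; x3: center (-1/16, 0), radius 1/96; x4: center (-1/32, -1/16), radius 1/72

In normal form, the first expression is x1: center (-1/2, -1/2), radius 1/5; x2: center (0, 1/2), radius 1/5; x3: center (-1/16, 0), radius 1/96; x4: center (-1/32, -1/16), radius 1/72
In normal form, the second expression is x1: center (-1/2, -1/2), radius 1/5; x2: center (0, 1/2), radius 1/5; x3: center (-1/16, 0), radius 1/96; x4: center (-1/32, -1/16), radius 1/72
The forms coincide; equal.


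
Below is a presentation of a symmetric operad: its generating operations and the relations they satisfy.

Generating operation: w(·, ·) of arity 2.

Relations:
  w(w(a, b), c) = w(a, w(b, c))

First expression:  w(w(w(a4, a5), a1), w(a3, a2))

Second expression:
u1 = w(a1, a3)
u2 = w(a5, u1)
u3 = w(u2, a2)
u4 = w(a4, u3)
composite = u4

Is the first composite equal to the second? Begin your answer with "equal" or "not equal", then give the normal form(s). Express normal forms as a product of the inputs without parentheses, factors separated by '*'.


equal; the common form is a4 * a5 * a1 * a3 * a2

The first expression reduces to a4 * a5 * a1 * a3 * a2
The second expression reduces to a4 * a5 * a1 * a3 * a2
The forms coincide; equal.


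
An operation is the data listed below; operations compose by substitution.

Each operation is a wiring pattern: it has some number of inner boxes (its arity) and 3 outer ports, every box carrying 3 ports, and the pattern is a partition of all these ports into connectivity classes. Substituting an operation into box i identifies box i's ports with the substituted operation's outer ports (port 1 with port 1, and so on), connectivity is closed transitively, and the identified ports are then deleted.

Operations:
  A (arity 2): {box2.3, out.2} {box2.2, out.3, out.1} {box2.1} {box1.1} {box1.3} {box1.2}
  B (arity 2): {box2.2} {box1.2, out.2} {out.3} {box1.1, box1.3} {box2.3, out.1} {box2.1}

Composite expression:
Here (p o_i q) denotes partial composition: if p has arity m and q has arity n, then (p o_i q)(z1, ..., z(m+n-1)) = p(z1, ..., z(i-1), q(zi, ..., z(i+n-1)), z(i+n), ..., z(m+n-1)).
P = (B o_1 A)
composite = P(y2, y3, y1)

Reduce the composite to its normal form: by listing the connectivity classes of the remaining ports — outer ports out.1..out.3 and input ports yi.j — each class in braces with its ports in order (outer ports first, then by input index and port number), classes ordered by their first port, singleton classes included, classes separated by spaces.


Treat the ports identified at B as solder joints: merge, then drop.
through A, on inputs (y2, y3): {out.1, out.3, y3.2} {out.2, y3.3} {y2.1} {y2.2} {y2.3} {y3.1} (out.j = stage outer ports)
through B, on inputs (y2, y3, y1): {out.1, y1.3} {out.2, y3.3} {out.3} {y1.1} {y1.2} {y2.1} {y2.2} {y2.3} {y3.1} {y3.2} (out.j = stage outer ports)

{out.1, y1.3} {out.2, y3.3} {out.3} {y1.1} {y1.2} {y2.1} {y2.2} {y2.3} {y3.1} {y3.2}


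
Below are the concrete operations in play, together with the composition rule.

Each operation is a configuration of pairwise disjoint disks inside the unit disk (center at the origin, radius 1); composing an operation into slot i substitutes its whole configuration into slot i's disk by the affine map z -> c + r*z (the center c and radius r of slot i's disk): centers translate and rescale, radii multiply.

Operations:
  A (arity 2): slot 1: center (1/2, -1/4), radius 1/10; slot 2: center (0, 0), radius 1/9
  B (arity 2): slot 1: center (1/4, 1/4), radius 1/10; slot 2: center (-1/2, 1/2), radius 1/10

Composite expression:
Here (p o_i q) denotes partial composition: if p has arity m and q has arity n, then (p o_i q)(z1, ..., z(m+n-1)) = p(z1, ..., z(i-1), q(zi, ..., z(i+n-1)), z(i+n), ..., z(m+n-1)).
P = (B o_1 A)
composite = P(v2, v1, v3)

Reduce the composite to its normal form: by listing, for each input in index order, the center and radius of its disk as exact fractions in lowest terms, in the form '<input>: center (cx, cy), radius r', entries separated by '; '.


Follow each v-input down from B: c' goes to c + r*c', radius to r*r'.
input v2: applying the 2 nested substitutions gives center (3/10, 9/40), radius 1/100
input v1: applying the 2 nested substitutions gives center (1/4, 1/4), radius 1/90
input v3: applying the 1 nested substitution gives center (-1/2, 1/2), radius 1/10

v1: center (1/4, 1/4), radius 1/90; v2: center (3/10, 9/40), radius 1/100; v3: center (-1/2, 1/2), radius 1/10


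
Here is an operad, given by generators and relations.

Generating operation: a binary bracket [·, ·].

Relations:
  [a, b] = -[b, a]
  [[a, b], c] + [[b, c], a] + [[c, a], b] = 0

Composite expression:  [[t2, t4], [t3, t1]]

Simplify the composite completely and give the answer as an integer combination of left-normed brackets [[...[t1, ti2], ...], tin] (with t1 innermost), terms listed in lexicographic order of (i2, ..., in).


[[[t1, t3], t2], t4] - [[[t1, t3], t4], t2]

Left-normed coefficients sit on the t1-initial expansion words.
Composite bracket: [[t2, t4], [t3, t1]]
Each bracket splits as ab - ba, giving 8 signed words (2^3 = 8).
Coefficients come from the t1-initial words:
  the word t1t3t2t4 carries sign +1 and contributes +[[[t1, t3], t2], t4]
  the word t1t3t4t2 carries sign -1 and contributes -[[[t1, t3], t4], t2]


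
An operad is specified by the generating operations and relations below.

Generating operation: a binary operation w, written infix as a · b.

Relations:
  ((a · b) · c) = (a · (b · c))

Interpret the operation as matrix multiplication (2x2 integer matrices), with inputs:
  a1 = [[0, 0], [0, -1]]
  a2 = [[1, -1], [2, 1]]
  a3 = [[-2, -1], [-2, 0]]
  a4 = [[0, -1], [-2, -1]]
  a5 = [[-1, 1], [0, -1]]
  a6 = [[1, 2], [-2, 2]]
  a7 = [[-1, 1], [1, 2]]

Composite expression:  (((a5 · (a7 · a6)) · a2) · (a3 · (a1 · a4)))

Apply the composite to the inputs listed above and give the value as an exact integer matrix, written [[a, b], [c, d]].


[[-24, -12], [18, 9]]


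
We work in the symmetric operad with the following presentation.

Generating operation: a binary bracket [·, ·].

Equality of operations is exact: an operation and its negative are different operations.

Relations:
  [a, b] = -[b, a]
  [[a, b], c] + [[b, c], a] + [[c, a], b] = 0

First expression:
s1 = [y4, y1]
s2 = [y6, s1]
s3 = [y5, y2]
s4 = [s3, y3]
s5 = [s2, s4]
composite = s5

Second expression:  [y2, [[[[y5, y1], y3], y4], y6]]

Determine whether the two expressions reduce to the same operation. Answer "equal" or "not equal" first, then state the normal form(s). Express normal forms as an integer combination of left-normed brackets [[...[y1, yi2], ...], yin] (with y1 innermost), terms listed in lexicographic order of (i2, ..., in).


Reducing the first expression gives -[[[[[y1, y4], y6], y2], y5], y3] + [[[[[y1, y4], y6], y3], y2], y5] - [[[[[y1, y4], y6], y3], y5], y2] + [[[[[y1, y4], y6], y5], y2], y3]
Reducing the second expression gives [[[[[y1, y5], y3], y4], y6], y2]
Different reductions; not equal.

not equal; the first gives -[[[[[y1, y4], y6], y2], y5], y3] + [[[[[y1, y4], y6], y3], y2], y5] - [[[[[y1, y4], y6], y3], y5], y2] + [[[[[y1, y4], y6], y5], y2], y3] and the second [[[[[y1, y5], y3], y4], y6], y2]


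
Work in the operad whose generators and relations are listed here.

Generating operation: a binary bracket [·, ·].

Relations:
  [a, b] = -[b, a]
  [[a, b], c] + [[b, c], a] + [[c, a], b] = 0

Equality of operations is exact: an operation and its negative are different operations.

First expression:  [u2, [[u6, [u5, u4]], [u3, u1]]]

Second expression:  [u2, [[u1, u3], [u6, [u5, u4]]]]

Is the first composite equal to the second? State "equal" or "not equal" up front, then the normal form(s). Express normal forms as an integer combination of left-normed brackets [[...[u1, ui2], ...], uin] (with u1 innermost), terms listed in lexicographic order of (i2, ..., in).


equal — both sides give -[[[[[u1, u3], u4], u5], u6], u2] + [[[[[u1, u3], u5], u4], u6], u2] + [[[[[u1, u3], u6], u4], u5], u2] - [[[[[u1, u3], u6], u5], u4], u2]


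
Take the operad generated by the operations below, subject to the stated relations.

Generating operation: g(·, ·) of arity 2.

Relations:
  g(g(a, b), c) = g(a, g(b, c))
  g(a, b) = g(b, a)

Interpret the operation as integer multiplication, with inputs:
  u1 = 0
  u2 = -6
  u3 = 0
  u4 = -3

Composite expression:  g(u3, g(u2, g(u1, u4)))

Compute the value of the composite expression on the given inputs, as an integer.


0

g(u1, u4) = 0
g(u2, g(u1, u4)) = 0
g(u3, g(u2, g(u1, u4))) = 0


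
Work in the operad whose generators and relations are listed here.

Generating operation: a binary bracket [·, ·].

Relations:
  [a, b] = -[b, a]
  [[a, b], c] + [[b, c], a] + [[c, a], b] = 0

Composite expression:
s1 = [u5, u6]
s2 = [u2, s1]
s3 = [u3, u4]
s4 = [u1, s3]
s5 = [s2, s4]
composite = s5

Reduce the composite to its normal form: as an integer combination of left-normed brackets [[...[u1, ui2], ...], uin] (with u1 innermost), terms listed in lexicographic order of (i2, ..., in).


-[[[[[u1, u3], u4], u2], u5], u6] + [[[[[u1, u3], u4], u2], u6], u5] + [[[[[u1, u3], u4], u5], u6], u2] - [[[[[u1, u3], u4], u6], u5], u2] + [[[[[u1, u4], u3], u2], u5], u6] - [[[[[u1, u4], u3], u2], u6], u5] - [[[[[u1, u4], u3], u5], u6], u2] + [[[[[u1, u4], u3], u6], u5], u2]

Antisymmetry and Jacobi reduce to u1-anchored left-normed brackets.
Composite bracket: [[u2, [u5, u6]], [u1, [u3, u4]]]
Full expansion: 32 signed words from ab - ba (2^5 = 32).
Words beginning with u1 determine it all:
  sign of u1u3u4u2u5u6 is -1, so it contributes -[[[[[u1, u3], u4], u2], u5], u6]
  sign of u1u3u4u2u6u5 is +1, so it contributes +[[[[[u1, u3], u4], u2], u6], u5]
  sign of u1u3u4u5u6u2 is +1, so it contributes +[[[[[u1, u3], u4], u5], u6], u2]
  sign of u1u3u4u6u5u2 is -1, so it contributes -[[[[[u1, u3], u4], u6], u5], u2]
  sign of u1u4u3u2u5u6 is +1, so it contributes +[[[[[u1, u4], u3], u2], u5], u6]
  sign of u1u4u3u2u6u5 is -1, so it contributes -[[[[[u1, u4], u3], u2], u6], u5]
  sign of u1u4u3u5u6u2 is -1, so it contributes -[[[[[u1, u4], u3], u5], u6], u2]
  sign of u1u4u3u6u5u2 is +1, so it contributes +[[[[[u1, u4], u3], u6], u5], u2]


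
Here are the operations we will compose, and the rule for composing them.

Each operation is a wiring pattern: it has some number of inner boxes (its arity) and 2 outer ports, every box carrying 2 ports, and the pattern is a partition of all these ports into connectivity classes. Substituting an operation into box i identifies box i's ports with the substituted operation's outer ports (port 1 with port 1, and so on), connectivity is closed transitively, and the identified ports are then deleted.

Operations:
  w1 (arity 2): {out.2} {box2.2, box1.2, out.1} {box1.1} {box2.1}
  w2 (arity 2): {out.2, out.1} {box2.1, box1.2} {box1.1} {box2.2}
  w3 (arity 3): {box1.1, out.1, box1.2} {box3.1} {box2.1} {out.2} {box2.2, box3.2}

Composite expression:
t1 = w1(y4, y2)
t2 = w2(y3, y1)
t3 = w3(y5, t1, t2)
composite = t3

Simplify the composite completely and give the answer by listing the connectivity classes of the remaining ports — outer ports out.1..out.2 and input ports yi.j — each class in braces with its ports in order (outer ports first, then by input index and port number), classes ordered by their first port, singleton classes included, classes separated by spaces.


{out.1, y5.1, y5.2} {out.2} {y1.1, y3.2} {y1.2} {y2.1} {y2.2, y4.2} {y3.1} {y4.1}


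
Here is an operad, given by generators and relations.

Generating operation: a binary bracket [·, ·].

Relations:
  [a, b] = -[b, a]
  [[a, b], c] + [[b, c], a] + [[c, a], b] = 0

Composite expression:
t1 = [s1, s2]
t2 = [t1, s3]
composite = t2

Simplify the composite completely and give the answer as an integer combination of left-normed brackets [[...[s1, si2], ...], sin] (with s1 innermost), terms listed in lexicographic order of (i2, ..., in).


[[s1, s2], s3]

Expand each bracket as ab - ba; the s1-initial words give the coefficients.
Composite bracket: [[s1, s2], s3]
Under [a, b] = ab - ba we get 4 signed associative words (2^2 = 4).
The s1-initial words carry the normal form:
  s1s2s3 appears with sign +1, giving the term +[[s1, s2], s3]


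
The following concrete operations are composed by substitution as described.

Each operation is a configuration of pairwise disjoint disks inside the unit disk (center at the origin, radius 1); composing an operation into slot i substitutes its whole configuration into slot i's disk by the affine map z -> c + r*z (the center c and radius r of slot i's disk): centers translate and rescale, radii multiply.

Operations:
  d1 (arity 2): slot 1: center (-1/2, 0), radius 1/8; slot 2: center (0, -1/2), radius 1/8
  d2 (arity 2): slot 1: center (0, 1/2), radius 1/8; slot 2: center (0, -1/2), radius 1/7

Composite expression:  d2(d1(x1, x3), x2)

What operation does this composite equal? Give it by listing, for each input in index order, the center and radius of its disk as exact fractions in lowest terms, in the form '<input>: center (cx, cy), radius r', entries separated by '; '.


Only the slot chain above each x matters under d2; compose those maps.
input x1: applying the 2 nested substitutions gives center (-1/16, 1/2), radius 1/64
input x3: applying the 2 nested substitutions gives center (0, 7/16), radius 1/64
input x2: applying the 1 nested substitution gives center (0, -1/2), radius 1/7

x1: center (-1/16, 1/2), radius 1/64; x2: center (0, -1/2), radius 1/7; x3: center (0, 7/16), radius 1/64


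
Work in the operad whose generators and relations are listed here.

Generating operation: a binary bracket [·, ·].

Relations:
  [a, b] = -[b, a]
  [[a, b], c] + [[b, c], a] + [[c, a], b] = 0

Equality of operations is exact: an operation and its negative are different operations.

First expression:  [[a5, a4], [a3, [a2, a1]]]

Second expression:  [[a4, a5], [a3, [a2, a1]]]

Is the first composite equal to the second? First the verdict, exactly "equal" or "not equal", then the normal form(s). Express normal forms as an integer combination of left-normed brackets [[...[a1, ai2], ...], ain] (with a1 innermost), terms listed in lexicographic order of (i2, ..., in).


In normal form, the first expression is [[[[a1, a2], a3], a4], a5] - [[[[a1, a2], a3], a5], a4]
In normal form, the second expression is -[[[[a1, a2], a3], a4], a5] + [[[[a1, a2], a3], a5], a4]
No match — not equal.

not equal; the first gives [[[[a1, a2], a3], a4], a5] - [[[[a1, a2], a3], a5], a4] and the second -[[[[a1, a2], a3], a4], a5] + [[[[a1, a2], a3], a5], a4]


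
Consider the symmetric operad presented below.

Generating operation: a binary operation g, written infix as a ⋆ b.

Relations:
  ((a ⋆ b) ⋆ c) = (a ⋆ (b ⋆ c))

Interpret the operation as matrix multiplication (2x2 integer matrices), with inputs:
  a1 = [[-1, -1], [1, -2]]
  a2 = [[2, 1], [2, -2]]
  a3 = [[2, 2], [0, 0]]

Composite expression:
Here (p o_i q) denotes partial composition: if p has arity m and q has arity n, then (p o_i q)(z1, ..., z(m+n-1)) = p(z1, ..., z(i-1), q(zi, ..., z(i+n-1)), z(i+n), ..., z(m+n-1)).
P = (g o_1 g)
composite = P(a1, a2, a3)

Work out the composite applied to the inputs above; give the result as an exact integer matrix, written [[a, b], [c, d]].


[[-8, -8], [-4, -4]]

(a1 ⋆ a2) = [[-4, 1], [-2, 5]]
((a1 ⋆ a2) ⋆ a3) = [[-8, -8], [-4, -4]]


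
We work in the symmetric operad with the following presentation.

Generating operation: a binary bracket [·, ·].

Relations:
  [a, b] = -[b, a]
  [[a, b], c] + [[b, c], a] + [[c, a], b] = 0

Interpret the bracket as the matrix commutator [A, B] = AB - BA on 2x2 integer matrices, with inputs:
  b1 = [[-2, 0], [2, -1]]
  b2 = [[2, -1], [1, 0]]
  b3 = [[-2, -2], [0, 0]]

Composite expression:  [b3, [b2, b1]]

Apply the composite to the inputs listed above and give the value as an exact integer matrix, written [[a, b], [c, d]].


[[10, -6], [-10, -10]]

[b2, b1] = [[-2, -1], [-5, 2]]
[b3, [b2, b1]] = [[10, -6], [-10, -10]]


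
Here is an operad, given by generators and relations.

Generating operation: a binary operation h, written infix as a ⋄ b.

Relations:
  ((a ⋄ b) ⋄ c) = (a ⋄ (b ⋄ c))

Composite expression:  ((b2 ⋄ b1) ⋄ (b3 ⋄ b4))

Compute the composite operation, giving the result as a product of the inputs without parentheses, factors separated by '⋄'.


Key point: h is associative — brackets drop, the b-order remains.
(b2 ⋄ b1) collapses to b2 ⋄ b1
(b3 ⋄ b4) collapses to b3 ⋄ b4
((b2 ⋄ b1) ⋄ (b3 ⋄ b4)) collapses to b2 ⋄ b1 ⋄ b3 ⋄ b4

b2 ⋄ b1 ⋄ b3 ⋄ b4


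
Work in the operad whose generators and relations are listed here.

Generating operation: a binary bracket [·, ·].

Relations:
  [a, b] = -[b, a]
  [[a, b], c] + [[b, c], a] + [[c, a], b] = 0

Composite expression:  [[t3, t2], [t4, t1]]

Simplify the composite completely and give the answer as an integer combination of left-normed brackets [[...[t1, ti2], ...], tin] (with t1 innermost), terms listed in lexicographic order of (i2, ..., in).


Expand each bracket as ab - ba; the t1-initial words give the coefficients.
Composite bracket: [[t3, t2], [t4, t1]]
Under [a, b] = ab - ba we get 8 signed associative words (2^3 = 8).
Words beginning with t1 determine it all:
  sign of t1t4t2t3 is -1, so it contributes -[[[t1, t4], t2], t3]
  sign of t1t4t3t2 is +1, so it contributes +[[[t1, t4], t3], t2]

-[[[t1, t4], t2], t3] + [[[t1, t4], t3], t2]


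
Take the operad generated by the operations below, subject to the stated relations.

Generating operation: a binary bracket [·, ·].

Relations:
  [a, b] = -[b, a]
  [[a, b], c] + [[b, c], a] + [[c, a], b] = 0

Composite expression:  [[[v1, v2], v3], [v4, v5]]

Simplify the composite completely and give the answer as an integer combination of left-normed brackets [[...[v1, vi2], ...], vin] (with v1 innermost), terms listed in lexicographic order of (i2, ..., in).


[[[[v1, v2], v3], v4], v5] - [[[[v1, v2], v3], v5], v4]

Expand each bracket as ab - ba; the v1-initial words give the coefficients.
Composite bracket: [[[v1, v2], v3], [v4, v5]]
Full expansion: 16 signed words from ab - ba (2^4 = 16).
The v1-initial words carry the normal form:
  v1v2v3v4v5 (sign +1) contributes +[[[[v1, v2], v3], v4], v5]
  v1v2v3v5v4 (sign -1) contributes -[[[[v1, v2], v3], v5], v4]


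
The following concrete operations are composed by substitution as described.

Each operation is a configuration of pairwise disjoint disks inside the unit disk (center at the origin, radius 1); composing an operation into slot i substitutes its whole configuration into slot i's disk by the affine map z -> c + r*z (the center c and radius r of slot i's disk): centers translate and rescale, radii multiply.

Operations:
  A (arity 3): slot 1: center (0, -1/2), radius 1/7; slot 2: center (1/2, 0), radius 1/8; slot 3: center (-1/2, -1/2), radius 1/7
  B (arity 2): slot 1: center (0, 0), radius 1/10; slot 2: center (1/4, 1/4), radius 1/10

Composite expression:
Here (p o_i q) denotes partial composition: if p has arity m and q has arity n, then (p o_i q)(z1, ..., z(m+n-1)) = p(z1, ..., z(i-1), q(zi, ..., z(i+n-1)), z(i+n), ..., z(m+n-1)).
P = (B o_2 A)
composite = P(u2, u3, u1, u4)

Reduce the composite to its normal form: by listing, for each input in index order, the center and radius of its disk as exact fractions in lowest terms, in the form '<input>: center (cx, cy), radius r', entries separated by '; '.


Affine substitution under B: radii multiply and u-centers shift.
u2: after 1 affine step, its disk has center (0, 0), radius 1/10
u3: after 2 affine steps, its disk has center (1/4, 1/5), radius 1/70
u1: after 2 affine steps, its disk has center (3/10, 1/4), radius 1/80
u4: after 2 affine steps, its disk has center (1/5, 1/5), radius 1/70

u1: center (3/10, 1/4), radius 1/80; u2: center (0, 0), radius 1/10; u3: center (1/4, 1/5), radius 1/70; u4: center (1/5, 1/5), radius 1/70


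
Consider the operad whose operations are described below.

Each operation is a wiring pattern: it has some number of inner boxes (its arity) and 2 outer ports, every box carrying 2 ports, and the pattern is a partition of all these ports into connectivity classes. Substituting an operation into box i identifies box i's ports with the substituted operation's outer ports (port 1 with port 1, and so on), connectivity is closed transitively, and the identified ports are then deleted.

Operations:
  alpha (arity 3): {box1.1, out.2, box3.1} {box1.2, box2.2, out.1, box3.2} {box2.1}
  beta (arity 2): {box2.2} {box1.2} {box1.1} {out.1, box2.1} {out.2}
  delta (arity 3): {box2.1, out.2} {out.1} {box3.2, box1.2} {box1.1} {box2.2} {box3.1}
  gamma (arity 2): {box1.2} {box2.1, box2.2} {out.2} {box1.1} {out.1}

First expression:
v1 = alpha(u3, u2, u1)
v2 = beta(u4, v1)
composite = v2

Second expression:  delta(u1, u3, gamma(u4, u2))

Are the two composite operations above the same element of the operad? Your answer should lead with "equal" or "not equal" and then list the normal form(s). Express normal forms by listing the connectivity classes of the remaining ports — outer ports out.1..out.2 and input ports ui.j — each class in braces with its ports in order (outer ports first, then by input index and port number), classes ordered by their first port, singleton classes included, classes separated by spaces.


not equal — first {out.1, u1.2, u2.2, u3.2} {out.2} {u1.1, u3.1} {u2.1} {u4.1} {u4.2}, second {out.1} {out.2, u3.1} {u1.1} {u1.2} {u2.1, u2.2} {u3.2} {u4.1} {u4.2}


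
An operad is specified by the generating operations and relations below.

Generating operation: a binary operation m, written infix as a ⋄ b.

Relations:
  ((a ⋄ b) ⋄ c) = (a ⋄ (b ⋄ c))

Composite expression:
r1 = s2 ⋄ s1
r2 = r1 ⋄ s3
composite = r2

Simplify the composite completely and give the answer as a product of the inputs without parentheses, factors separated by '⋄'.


s2 ⋄ s1 ⋄ s3

The m-tree's shape is irrelevant; the s-reading-order decides.
(s2 ⋄ s1) unparenthesizes to s2 ⋄ s1
((s2 ⋄ s1) ⋄ s3) unparenthesizes to s2 ⋄ s1 ⋄ s3


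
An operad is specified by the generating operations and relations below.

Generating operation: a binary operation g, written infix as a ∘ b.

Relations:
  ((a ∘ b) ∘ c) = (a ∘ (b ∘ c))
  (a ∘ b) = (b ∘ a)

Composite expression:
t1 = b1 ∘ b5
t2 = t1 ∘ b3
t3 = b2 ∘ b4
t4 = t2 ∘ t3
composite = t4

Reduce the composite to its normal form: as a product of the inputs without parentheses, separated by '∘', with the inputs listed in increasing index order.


b1 ∘ b2 ∘ b3 ∘ b4 ∘ b5


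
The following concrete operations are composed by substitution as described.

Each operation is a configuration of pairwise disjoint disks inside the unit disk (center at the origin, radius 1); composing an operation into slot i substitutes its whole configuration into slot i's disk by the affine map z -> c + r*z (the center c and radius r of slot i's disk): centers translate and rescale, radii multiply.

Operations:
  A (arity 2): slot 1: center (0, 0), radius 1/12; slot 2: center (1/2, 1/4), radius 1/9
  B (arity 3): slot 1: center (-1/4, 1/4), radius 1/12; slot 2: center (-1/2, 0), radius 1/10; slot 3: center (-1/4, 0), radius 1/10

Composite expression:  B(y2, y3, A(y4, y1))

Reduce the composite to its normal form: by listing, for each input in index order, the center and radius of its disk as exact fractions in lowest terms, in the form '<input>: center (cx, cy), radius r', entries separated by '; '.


y1: center (-1/5, 1/40), radius 1/90; y2: center (-1/4, 1/4), radius 1/12; y3: center (-1/2, 0), radius 1/10; y4: center (-1/4, 0), radius 1/120

Nesting under B composes maps z -> c + r*z down each y-path.
y2: after 1 affine step, its disk has center (-1/4, 1/4), radius 1/12
y3: after 1 affine step, its disk has center (-1/2, 0), radius 1/10
y4: after 2 affine steps, its disk has center (-1/4, 0), radius 1/120
y1: after 2 affine steps, its disk has center (-1/5, 1/40), radius 1/90


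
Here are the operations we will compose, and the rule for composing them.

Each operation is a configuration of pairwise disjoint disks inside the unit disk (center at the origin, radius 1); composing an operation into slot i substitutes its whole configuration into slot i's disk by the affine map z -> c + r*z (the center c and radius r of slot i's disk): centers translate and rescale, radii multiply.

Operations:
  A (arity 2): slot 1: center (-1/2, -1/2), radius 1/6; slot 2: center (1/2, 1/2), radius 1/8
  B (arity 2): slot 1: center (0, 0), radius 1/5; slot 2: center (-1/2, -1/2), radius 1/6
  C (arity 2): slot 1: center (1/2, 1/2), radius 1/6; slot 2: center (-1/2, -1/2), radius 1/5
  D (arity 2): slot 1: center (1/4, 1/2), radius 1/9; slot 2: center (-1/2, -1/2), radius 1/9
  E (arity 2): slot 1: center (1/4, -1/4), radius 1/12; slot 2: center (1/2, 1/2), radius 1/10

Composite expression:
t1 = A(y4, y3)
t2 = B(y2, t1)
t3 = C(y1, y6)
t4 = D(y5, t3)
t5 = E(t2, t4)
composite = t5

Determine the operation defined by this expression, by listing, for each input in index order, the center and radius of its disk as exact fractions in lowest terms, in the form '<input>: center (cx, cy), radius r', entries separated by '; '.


Each y-disk chains the slot maps above it in E; radii multiply.
for y2, the 2-step affine chain lands on center (1/4, -1/4), radius 1/60
for y4, the 3-step affine chain lands on center (29/144, -43/144), radius 1/432
for y3, the 3-step affine chain lands on center (31/144, -41/144), radius 1/576
for y5, the 2-step affine chain lands on center (21/40, 11/20), radius 1/90
for y1, the 3-step affine chain lands on center (41/90, 41/90), radius 1/540
for y6, the 3-step affine chain lands on center (4/9, 4/9), radius 1/450

y1: center (41/90, 41/90), radius 1/540; y2: center (1/4, -1/4), radius 1/60; y3: center (31/144, -41/144), radius 1/576; y4: center (29/144, -43/144), radius 1/432; y5: center (21/40, 11/20), radius 1/90; y6: center (4/9, 4/9), radius 1/450


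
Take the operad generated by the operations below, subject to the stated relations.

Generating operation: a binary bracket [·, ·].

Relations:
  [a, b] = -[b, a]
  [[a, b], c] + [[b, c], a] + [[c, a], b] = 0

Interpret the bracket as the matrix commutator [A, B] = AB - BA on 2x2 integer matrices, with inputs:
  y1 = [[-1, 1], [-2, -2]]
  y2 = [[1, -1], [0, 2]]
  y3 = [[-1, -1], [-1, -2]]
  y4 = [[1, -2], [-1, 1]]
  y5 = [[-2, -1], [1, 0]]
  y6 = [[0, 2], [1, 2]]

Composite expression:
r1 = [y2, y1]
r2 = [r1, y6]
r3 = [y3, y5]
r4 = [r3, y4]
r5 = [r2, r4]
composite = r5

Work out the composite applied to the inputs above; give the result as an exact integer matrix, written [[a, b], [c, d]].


[[-32, -16], [32, 32]]


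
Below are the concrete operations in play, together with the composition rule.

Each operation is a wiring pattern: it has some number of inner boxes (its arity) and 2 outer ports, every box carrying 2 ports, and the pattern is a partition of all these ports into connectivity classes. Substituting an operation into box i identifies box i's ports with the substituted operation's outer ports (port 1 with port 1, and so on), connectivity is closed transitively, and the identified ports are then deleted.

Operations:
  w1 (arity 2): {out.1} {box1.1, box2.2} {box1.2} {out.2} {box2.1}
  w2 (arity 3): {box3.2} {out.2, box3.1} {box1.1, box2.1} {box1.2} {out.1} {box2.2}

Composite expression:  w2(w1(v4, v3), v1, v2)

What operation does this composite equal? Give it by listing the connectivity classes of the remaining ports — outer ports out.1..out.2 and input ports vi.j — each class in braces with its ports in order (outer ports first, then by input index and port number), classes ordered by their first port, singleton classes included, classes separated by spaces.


{out.1} {out.2, v2.1} {v1.1} {v1.2} {v2.2} {v3.1} {v3.2, v4.1} {v4.2}


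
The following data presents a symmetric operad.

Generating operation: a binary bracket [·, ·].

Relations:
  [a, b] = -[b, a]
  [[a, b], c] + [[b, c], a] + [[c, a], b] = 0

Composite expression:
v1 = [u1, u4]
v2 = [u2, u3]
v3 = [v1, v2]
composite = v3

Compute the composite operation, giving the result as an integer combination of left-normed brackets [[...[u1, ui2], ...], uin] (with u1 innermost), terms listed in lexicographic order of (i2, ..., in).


[[[u1, u4], u2], u3] - [[[u1, u4], u3], u2]

In the tensor algebra, words opening u1 carry the u1-anchored form.
Composite bracket: [[u1, u4], [u2, u3]]
The bracket unfolds into 8 signed words via [a, b] = ab - ba (2^3 = 8).
The u1-initial words carry the normal form:
  sign of u1u4u2u3 is +1, so it contributes +[[[u1, u4], u2], u3]
  sign of u1u4u3u2 is -1, so it contributes -[[[u1, u4], u3], u2]


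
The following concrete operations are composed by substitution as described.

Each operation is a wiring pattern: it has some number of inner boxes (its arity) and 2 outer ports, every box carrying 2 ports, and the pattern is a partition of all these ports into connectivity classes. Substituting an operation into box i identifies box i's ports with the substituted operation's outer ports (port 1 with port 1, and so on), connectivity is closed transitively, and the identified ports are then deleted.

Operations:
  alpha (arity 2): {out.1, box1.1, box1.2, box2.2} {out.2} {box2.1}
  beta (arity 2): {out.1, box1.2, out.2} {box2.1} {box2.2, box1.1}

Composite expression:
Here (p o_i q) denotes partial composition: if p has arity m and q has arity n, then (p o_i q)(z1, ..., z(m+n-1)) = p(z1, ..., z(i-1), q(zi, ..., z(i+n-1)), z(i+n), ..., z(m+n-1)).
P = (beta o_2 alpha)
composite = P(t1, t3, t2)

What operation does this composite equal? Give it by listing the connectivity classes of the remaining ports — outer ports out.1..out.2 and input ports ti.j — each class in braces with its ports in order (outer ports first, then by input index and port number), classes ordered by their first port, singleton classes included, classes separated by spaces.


{out.1, out.2, t1.2} {t1.1} {t2.1} {t2.2, t3.1, t3.2}

Substituting into beta glues patterns; closure does the rest.
the subtree at alpha composes to {out.1, t2.2, t3.1, t3.2} {out.2} {t2.1} on (t3, t2); out.j = own outer ports
the subtree at beta composes to {out.1, out.2, t1.2} {t1.1} {t2.1} {t2.2, t3.1, t3.2} on (t1, t3, t2); out.j = own outer ports


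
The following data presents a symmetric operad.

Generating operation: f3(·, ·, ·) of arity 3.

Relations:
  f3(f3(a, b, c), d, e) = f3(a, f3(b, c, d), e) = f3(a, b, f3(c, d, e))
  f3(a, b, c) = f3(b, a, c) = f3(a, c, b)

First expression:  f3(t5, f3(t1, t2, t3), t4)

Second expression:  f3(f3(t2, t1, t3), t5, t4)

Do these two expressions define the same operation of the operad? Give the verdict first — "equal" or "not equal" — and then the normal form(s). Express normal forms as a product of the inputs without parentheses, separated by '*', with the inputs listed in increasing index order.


equal — both sides give t1 * t2 * t3 * t4 * t5

The first expression, normalized: t1 * t2 * t3 * t4 * t5
The second expression, normalized: t1 * t2 * t3 * t4 * t5
Identical normal forms: equal.


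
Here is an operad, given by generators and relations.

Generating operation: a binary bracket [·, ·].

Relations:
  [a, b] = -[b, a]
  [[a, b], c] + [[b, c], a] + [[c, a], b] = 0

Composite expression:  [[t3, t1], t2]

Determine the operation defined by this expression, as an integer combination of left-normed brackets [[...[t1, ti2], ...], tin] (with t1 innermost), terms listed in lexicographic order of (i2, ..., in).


-[[t1, t3], t2]

Skip Jacobi rewriting: expand, keep t1-initial words, read off terms.
Composite bracket: [[t3, t1], t2]
Each bracket splits as ab - ba, giving 4 signed words (2^2 = 4).
Words beginning with t1 determine it all:
  the word t1t3t2 carries sign -1 and contributes -[[t1, t3], t2]
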